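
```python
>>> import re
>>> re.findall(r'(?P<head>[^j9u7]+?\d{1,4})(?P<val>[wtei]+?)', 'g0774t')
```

Pattern: one or more of any character except [j9u7] (lazy), then 1 to 4 of a digit (captured as 'head'); then one or more of one of [wtei] (lazy) (captured as 'val').
Multiple groups make `findall` return tuples — one 2-tuple for the one match.

[('g0774', 't')]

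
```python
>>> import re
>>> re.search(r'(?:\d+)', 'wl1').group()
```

Pattern: one or more of a digit (non-capturing group).
`re.search` tries every starting position until one works.
The match spans [2:3] → '1'.

'1'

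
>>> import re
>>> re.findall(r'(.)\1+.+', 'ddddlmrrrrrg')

['d']

After group 1 captures some text, `\1` only succeeds where that same text appears again.
With a single group, `findall` returns only what that group captured — 1 item.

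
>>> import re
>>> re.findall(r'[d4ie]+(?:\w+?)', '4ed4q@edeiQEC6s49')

['4ed4q', 'edeiQ', '49']

This matches one or more of one of [d4ie]; then one or more of a word character (lazy) (non-capturing group).
The `?` after the quantifier makes it lazy — it takes as little as possible before letting the rest of the pattern try.
Walking the string: at [0:5] → '4ed4q'; at [6:11] → 'edeiQ'; at [15:17] → '49'.
No capturing groups, so `findall` returns the 3 full match strings.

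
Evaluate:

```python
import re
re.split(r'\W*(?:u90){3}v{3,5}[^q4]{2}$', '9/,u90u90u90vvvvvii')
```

['9', '']

The pattern matches zero or more of a non-word character, then the literal 'u90' repeated 3 times; then 3 to 5 of a literal 'v', then exactly 2 of any character except [q4]; then anchored at the end.
Matches to split on: at [1:19] → '/,u90u90u90vvvvvii'.
`split` removes every match and returns the 2 fragments in between.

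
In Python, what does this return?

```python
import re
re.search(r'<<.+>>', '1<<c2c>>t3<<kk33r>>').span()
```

The match spans [1:19] → '<<c2c>>t3<<kk33r>>'.

(1, 19)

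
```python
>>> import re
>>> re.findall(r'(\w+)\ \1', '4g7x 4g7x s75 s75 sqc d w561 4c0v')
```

['4g7x', 's75']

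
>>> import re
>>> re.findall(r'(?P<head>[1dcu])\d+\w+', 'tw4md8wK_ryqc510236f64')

The pattern matches one of [1dcu] (captured as 'head'); then one or more of a digit; then one or more of a word character.
Walking the string: at [4:22] match 'd8wK_ryqc510236f64', group 1 = 'd'.
`findall` collects group 1 from the one match (1 total).

['d']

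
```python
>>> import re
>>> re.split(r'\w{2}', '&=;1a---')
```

['&=;', '---']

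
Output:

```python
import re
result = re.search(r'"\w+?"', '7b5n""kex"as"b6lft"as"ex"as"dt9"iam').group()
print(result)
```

"kex"

`re.search` scans for the first position where the pattern succeeds.
The match spans [5:10] → '"kex"'.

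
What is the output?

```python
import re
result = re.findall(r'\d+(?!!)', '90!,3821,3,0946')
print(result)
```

['9', '3821', '3', '0946']

The negative lookaround is zero-width — it rules out positions where the adjacent text would match, without consuming anything.
`findall` yields the raw match text (4 of them) because the pattern has no groups.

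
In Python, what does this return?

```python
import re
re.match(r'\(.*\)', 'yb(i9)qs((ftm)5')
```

With `match`, the pattern is implicitly anchored at the beginning.
Here the string doesn't start with a match, so the call returns None.

None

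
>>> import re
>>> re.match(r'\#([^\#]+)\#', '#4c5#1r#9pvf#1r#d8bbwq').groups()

('4c5',)

`match` is anchored at position 0; if the pattern doesn't fit there, it returns None.
The match spans [0:5] → '#4c5#'.
Captured: group 1 = '4c5'.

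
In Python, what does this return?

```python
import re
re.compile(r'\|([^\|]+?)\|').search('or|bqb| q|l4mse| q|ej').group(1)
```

'bqb'

`re.search` tries every starting position until one works.
The match spans [2:7] → '|bqb|'.
Captured: group 1 = 'bqb'.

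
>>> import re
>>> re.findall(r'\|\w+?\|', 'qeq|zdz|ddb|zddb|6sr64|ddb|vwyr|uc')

['|zdz|', '|zddb|', '|ddb|']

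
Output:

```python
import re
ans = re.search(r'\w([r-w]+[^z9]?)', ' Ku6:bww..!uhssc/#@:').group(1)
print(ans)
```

This matches a word character; then one or more of a character in [r-w], then optionally any character except [z9] (captured).
`re.search` tries every starting position until one works.
The match spans [1:4] → 'Ku6'.
Captured: group 1 = 'u6'.

u6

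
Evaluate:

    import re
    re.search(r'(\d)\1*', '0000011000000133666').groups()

('0',)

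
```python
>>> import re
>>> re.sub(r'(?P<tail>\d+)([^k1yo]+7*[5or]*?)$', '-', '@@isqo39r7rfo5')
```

'@@isqo-'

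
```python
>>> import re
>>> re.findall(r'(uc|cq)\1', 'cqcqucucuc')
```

['cq', 'uc']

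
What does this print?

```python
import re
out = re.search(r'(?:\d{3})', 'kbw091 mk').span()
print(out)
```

(3, 6)

Pattern: exactly 3 of a digit (non-capturing group).
`re.search` scans for the first position where the pattern succeeds.
The match spans [3:6] → '091'.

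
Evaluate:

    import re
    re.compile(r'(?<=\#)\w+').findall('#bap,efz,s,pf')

The lookaround is zero-width — it requires the adjacent text to match without consuming it, so the asserted text isn't part of the match.
With no groups in the pattern, `findall` gives back each whole match — 1 here.

['bap']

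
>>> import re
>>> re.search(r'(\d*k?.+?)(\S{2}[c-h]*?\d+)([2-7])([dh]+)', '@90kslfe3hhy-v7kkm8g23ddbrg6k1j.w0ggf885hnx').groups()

('@90kslfe3hhy-v7kk', 'm8g2', '3', 'dd')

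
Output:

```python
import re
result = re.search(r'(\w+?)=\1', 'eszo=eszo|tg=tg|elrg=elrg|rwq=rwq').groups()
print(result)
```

('eszo',)

The match spans [0:9] → 'eszo=eszo'.
Captured: group 1 = 'eszo'.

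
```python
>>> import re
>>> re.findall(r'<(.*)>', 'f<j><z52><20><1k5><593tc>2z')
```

`findall` collects group 1 from the one match (1 total).

['j><z52><20><1k5><593tc']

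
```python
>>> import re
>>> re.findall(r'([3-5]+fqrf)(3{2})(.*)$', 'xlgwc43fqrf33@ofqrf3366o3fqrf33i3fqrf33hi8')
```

[('43fqrf', '33', '@ofqrf3366o3fqrf33i3fqrf33hi8')]

The pattern matches one or more of a character in [3-5], then the literal 'fq', then the literal 'rf' (captured); then exactly 2 of a literal '3' (captured); then zero or more of any character (captured); then anchored at the end.
Walking the string: at [5:42] match '43fqrf33@ofqrf3366o3fqrf33i3fqrf33hi8', groups = ('43fqrf', '33', '@ofqrf3366o3fqrf33i3fqrf33hi8').
Multiple groups make `findall` return tuples — one 3-tuple for the one match.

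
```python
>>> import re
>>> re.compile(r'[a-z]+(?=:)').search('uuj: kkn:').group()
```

The `(?=…)`/`(?<=…)` assertion just peeks at neighbouring text; it doesn't advance the match position.
The match spans [0:3] → 'uuj'.

'uuj'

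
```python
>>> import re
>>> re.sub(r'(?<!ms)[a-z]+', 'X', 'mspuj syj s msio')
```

'X X X X'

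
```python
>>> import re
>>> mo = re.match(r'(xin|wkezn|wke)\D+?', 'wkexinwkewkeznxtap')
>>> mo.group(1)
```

'wke'

`match` is anchored at position 0; if the pattern doesn't fit there, it returns None.
The match spans [0:4] → 'wkex'.
Captured: group 1 = 'wke'.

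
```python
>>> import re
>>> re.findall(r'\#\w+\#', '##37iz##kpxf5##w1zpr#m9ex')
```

No capturing groups, so `findall` returns the 3 full match strings.

['#37iz#', '#kpxf5#', '#w1zpr#']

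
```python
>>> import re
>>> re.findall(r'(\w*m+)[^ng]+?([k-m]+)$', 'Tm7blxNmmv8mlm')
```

[('Tm7blxNmmv8m', 'm')]

This matches zero or more of a word character, then one or more of a literal 'm' (captured); then one or more of any character except [ng] (lazy); then one or more of a character in [k-m] (captured); then anchored at the end.
Scanning left to right: at [0:14] match 'Tm7blxNmmv8mlm', groups = ('Tm7blxNmmv8m', 'm').
`findall` packs the 2 group values into a tuple for every match.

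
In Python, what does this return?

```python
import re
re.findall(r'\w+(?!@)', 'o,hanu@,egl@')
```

A negative assertion filters positions out without eating any characters.
Scanning left to right: at [0:1] → 'o'; at [2:5] → 'han'; at [8:10] → 'eg'.
Since nothing is captured, `findall` lists the 3 matched substrings directly.

['o', 'han', 'eg']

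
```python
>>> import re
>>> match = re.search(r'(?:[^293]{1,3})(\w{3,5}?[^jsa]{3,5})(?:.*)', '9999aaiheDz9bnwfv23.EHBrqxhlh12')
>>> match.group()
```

Pattern: 1 to 3 of any character except [293] (non-capturing group); then 3 to 5 of a word character (lazy), then 3 to 5 of any character except [jsa] (captured); then zero or more of any character (non-capturing group).
Unlike `match`, `search` isn't anchored — it looks for the pattern anywhere in the string.
The match spans [4:31] → 'aaiheDz9bnwfv23.EHBrqxhlh12'.
Captured: group 1 = 'heDz9bnw'.

'aaiheDz9bnwfv23.EHBrqxhlh12'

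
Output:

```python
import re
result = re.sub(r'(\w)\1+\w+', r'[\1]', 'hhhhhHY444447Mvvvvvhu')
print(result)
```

[h]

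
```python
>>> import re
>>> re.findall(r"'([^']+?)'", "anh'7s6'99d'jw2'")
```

['7s6', 'jw2']

One capturing group, so `findall` returns just the captured substring from each match — 2 in all.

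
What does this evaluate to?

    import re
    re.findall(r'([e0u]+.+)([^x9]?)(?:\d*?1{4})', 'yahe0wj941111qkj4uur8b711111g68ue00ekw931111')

This matches one or more of one of [e0u], then one or more of any character (captured); then optionally any character except [x9] (captured); then zero or more of a digit (lazy), then exactly 4 of the literal '1' (non-capturing group).
Scanning left to right: at [3:44] match 'e0wj941111qkj4uur8b711111g68ue00ekw931111', groups = ('e0wj941111qkj4uur8b711111g68ue00ekw93', '').
`findall` packs the 2 group values into a tuple for every match.

[('e0wj941111qkj4uur8b711111g68ue00ekw93', '')]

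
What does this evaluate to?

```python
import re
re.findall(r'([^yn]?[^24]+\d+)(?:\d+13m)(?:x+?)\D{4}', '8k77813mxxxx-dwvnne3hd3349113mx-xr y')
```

Pattern: optionally any character except [yn], then one or more of any character except [24], then one or more of a digit (captured); then one or more of a digit, then the literal '13m' (non-capturing group); then one or more of a literal 'x' (lazy) (non-capturing group); then exactly 4 of a non-digit.
With a single group, `findall` returns only what that group captured — 1 item.

['8k77813mxxxx-dwvnne3hd3349']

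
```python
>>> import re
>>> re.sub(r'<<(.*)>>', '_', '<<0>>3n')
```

'_3n'

Matches: at [0:5] → '<<0>>'.
Each match is replaced by '_'.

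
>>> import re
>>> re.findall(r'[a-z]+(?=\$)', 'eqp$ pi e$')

The positive lookaround only admits positions where the adjacent text matches; those characters stay outside the span.
`findall` yields the raw match text (2 of them) because the pattern has no groups.

['eqp', 'e']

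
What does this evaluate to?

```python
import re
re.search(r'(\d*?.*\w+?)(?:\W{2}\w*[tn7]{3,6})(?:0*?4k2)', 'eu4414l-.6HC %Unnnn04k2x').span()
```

(0, 23)

Pattern: zero or more of a digit (lazy), then zero or more of any character, then one or more of a word character (lazy) (captured); then exactly 2 of a non-word character, then zero or more of a word character, then 3 to 6 of one of [tn7] (non-capturing group); then zero or more of a literal '0' (lazy), then the literal '4k2' (non-capturing group).
`search` walks the string left to right and returns the first match it finds.
The match spans [0:23] → 'eu4414l-.6HC %Unnnn04k2'.
Captured: group 1 = 'eu4414l-.6HC'.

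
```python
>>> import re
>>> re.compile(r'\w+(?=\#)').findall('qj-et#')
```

Lookahead/lookbehind check context without consuming it, so the matched span excludes the asserted characters.
Scanning left to right: at [3:5] → 'et'.
Since nothing is captured, `findall` lists the 1 matched substring directly.

['et']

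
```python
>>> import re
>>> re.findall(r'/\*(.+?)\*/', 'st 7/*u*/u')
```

['u']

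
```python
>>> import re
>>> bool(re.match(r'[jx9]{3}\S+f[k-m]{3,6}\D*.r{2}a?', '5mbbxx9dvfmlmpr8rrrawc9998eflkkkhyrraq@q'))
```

False

The pattern matches exactly 3 of one of [jx9], then one or more of a non-whitespace character; then the literal 'f', then 3 to 6 of a character in [k-m], then zero or more of a non-digit; then any character, then exactly 2 of the literal 'r', then optionally the literal 'a'.
`match` is anchored at position 0; if the pattern doesn't fit there, it returns None.
Here the string doesn't start with a match, so the call returns None, and `bool(None)` is False.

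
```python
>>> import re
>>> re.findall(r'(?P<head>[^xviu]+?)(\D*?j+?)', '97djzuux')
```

[('97', 'dj')]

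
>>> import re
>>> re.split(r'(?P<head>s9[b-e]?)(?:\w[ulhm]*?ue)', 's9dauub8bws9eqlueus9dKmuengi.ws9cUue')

The pattern matches the literal 's9', then optionally a character in [b-e] (captured as 'head'); then a word character, then zero or more of one of [ulhm] (lazy), then the literal 'ue' (non-capturing group).
Matches to split on: at [10:17] → 's9eqlue'; at [18:25] → 's9dKmue'; at [30:36] → 's9cUue'.
The group in the pattern means `split` returns the separators' captures alongside the pieces.

['s9dauub8bw', 's9e', 'u', 's9d', 'ngi.w', 's9c', '']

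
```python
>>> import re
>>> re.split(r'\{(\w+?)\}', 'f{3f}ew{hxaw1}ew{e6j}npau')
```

['f', '3f', 'ew', 'hxaw1', 'ew', 'e6j', 'npau']

With a capturing group present, the delimiter's captured portion is kept in the result list.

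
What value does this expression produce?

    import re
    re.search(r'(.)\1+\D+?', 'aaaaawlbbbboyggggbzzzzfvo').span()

(0, 6)

After group 1 captures some text, `\1` only succeeds where that same text appears again.
`search` walks the string left to right and returns the first match it finds.
The match spans [0:6] → 'aaaaaw'.
Captured: group 1 = 'a'.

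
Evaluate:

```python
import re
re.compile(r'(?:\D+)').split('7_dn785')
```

['7', '785']

This matches one or more of a non-digit (non-capturing group).
Matches to split on: at [1:4] → '_dn'.
Splitting on the pattern gives 2 pieces.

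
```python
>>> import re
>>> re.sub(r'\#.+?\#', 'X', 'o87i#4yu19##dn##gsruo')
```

'o87iXX#gsruo'

Matches: at [4:11] → '#4yu19#'; at [11:15] → '#dn#'.
Each match is replaced by 'X'.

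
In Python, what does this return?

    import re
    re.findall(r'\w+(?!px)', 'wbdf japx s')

Because the assertion is negative and zero-width, positions next to the forbidden text are skipped.
Walking the string: at [0:4] → 'wbdf'; at [5:9] → 'japx'; at [10:11] → 's'.
No capturing groups, so `findall` returns the 3 full match strings.

['wbdf', 'japx', 's']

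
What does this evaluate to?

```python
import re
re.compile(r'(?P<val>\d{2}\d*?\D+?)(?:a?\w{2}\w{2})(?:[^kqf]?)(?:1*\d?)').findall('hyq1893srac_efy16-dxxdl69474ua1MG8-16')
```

This matches exactly 2 of a digit, then zero or more of a digit (lazy), then one or more of a non-digit (lazy) (captured as 'val'); then optionally the literal 'a', then exactly 2 of a word character, then exactly 2 of a word character (non-capturing group); then optionally any character except [kqf] (non-capturing group); then zero or more of the literal '1', then optionally a digit (non-capturing group).
Matches: at [3:13] match '1893srac_e', group 1 = '1893s'; at [15:24] match '16-dxxdl6', group 1 = '16-'; at [24:37] match '9474ua1MG8-16', group 1 = '9474u'.
`findall` collects group 1 from each match (3 total).

['1893s', '16-', '9474u']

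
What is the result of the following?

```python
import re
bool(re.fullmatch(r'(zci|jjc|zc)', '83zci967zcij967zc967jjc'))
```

False

`fullmatch` succeeds only if the pattern covers the string from start to end.
Here there's no way to consume every character, so the call returns None, and `bool(None)` is False.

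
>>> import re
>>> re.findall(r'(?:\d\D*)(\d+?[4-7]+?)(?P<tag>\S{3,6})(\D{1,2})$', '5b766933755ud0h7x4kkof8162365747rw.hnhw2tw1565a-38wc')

[('15', '65a-38', 'wc')]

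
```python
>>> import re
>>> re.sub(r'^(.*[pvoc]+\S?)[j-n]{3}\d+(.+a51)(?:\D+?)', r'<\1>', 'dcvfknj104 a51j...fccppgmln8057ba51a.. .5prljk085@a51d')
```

'<dcvfknj104 a51j...fccppgmln8057ba51a.. .5pr>'

The pattern matches anchored at the start of the string; then zero or more of any character, then one or more of one of [pvoc], then optionally a non-whitespace character (captured); then exactly 3 of a character in [j-n], then one or more of a digit; then one or more of any character, then the literal 'a5', then a literal '1' (captured); then one or more of a non-digit (lazy) (non-capturing group).
Matches: at [0:54] → 'dcvfknj104 a51j...fccppgmln8057ba51a.. .5prljk085@a51d'.
`\1` in the replacement pulls in group 1's text for each match.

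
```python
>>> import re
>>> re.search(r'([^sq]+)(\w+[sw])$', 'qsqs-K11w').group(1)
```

The pattern matches one or more of any character except [sq] (captured); then one or more of a word character, then one of [sw] (captured); then anchored at the end.
`re.search` scans for the first position where the pattern succeeds.
The match spans [4:9] → '-K11w'.
Captured: group 1 = '-K1', group 2 = '1w'.

'-K1'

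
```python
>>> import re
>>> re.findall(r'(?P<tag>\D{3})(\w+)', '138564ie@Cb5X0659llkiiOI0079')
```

[('ie@', 'Cb5X0659llkiiOI0079')]

Pattern: exactly 3 of a non-digit (captured as 'tag'); then one or more of a word character (captured).
Scanning left to right: at [6:28] match 'ie@Cb5X0659llkiiOI0079', groups = ('ie@', 'Cb5X0659llkiiOI0079').
2 groups means the one result is a tuple of 2 captured strings — 1 here.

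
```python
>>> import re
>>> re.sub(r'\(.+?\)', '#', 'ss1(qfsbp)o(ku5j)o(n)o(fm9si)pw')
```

'ss1#o#o#o#pw'

With the lazy modifier that quantifier settles for the fewest repetitions that let the rest of the pattern succeed (the atoms after it are unaffected and can still be greedy).
Matches: at [3:10] → '(qfsbp)'; at [11:17] → '(ku5j)'; at [18:21] → '(n)'; at [22:29] → '(fm9si)'.
Each match is replaced by '#'.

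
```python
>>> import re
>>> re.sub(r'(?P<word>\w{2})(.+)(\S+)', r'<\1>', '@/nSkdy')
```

`\1` in the replacement pulls in group 1's text for each match.

'@/<nS>'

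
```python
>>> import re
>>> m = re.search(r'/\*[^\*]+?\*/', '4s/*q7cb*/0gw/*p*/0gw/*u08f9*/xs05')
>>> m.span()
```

Unlike `match`, `search` isn't anchored — it looks for the pattern anywhere in the string.
The match spans [2:10] → '/*q7cb*/'.

(2, 10)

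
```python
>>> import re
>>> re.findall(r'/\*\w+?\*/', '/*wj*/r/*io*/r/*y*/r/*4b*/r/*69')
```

Since nothing is captured, `findall` lists the 4 matched substrings directly.

['/*wj*/', '/*io*/', '/*y*/', '/*4b*/']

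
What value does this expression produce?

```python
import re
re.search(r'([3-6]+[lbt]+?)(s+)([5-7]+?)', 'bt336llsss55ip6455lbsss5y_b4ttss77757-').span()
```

The match spans [2:11] → '336llsss5'.

(2, 11)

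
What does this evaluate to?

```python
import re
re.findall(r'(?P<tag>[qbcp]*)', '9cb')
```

['', 'cb', '']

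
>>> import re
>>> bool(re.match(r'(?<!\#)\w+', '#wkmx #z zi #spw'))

False

Because the assertion is negative and zero-width, positions next to the forbidden text are skipped.
With `match`, the pattern is implicitly anchored at the beginning.
Here the pattern fails at index 0, so the call returns None, and `bool(None)` is False.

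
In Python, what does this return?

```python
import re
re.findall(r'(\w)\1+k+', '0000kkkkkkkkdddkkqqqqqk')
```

['0', 'd', 'q']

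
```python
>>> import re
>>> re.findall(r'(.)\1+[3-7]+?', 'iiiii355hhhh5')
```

['i', 'h']

After group 1 captures some text, `\1` only succeeds where that same text appears again.
`findall` collects group 1 from each match (2 total).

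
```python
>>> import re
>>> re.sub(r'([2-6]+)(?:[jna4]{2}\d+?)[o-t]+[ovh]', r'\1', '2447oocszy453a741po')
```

Pattern: one or more of a character in [2-6] (captured); then exactly 2 of one of [jna4], then one or more of a digit (lazy) (non-capturing group); then one or more of a character in [o-t], then one of [ovh].
Matches: at [0:6] → '2447oo'.
Each match is replaced using the text its own group 1 captured.

'2cszy453a741po'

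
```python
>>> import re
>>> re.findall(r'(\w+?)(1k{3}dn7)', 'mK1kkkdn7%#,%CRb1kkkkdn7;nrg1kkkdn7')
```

[('mK', '1kkkdn7'), ('nrg', '1kkkdn7')]

The pattern matches one or more of a word character (lazy) (captured); then the literal '1', then exactly 3 of the literal 'k', then the literal 'dn7' (captured).
Matches: at [0:9] match 'mK1kkkdn7', groups = ('mK', '1kkkdn7'); at [25:35] match 'nrg1kkkdn7', groups = ('nrg', '1kkkdn7').
With 2 capturing groups, `findall` returns a 2-tuple per match.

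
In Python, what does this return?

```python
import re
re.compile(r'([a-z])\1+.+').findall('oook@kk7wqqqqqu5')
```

['o']

`\1` has to match the exact text group 1 already captured.
One capturing group, so `findall` returns just the captured substring from the one match — 1 in all.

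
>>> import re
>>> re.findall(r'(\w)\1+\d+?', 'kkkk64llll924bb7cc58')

['k', 'l', 'b', 'c']

`\1` has to match the exact text group 1 already captured.
With a single group, `findall` returns only what that group captured — 4 items.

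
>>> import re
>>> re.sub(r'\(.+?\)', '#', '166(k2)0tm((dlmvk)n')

'166#0tm#n'

Because the quantifier is non-greedy, it stops expanding at the earliest point where the rest of the pattern can succeed.
Matches: at [3:7] → '(k2)'; at [10:18] → '((dlmvk)'.
Every occurrence is swapped for '#'.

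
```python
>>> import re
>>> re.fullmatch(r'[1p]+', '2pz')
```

None

`fullmatch` succeeds only if the pattern covers the string from start to end.
Here the string isn't matched end-to-end, so the call returns None.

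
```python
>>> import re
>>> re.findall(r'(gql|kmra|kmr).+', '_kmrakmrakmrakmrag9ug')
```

['kmra']

Alternation isn't longest-match — the leftmost alternative that fits at this position is chosen.
Walking the string: at [1:21] match 'kmrakmrakmrakmrag9ug', group 1 = 'kmra'.
One capturing group, so `findall` returns just the captured substring from the one match — 1 in all.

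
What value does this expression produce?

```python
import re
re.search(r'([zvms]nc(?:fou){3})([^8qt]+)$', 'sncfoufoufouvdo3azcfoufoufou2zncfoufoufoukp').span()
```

(0, 43)

The pattern matches one of [zvms], then the literal 'nc', then the literal 'fou' repeated 3 times (captured); then one or more of any character except [8qt] (captured); then anchored at the end.
Unlike `match`, `search` isn't anchored — it looks for the pattern anywhere in the string.
The match spans [0:43] → 'sncfoufoufouvdo3azcfoufoufou2zncfoufoufoukp'.
Captured: group 1 = 'sncfoufoufou', group 2 = 'vdo3azcfoufoufou2zncfoufoufoukp'.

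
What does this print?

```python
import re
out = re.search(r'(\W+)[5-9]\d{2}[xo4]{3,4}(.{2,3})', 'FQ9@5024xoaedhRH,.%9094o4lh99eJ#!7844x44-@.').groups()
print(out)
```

The pattern matches one or more of a non-word character (captured); then a character in [5-9], then exactly 2 of a digit, then 3 to 4 of one of [xo4]; then 2 to 3 of any character (captured).
`re.search` tries every starting position until one works.
The match spans [3:13] → '@5024xoaed'.
Captured: group 1 = '@', group 2 = 'aed'.

('@', 'aed')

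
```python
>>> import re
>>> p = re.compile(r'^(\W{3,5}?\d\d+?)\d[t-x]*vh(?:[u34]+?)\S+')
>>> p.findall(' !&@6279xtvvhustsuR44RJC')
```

[' !&@627']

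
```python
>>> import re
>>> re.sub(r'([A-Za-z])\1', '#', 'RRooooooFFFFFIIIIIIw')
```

'######F###w'

After group 1 captures some text, `\1` only succeeds where that same text appears again.
Matches: at [0:2] → 'RR'; at [2:4] → 'oo'; at [4:6] → 'oo'; at [6:8] → 'oo'; at [8:10] → 'FF'; ….
Every occurrence is swapped for '#'.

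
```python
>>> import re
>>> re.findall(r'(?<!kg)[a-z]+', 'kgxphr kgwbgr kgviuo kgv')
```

['kgxphr', 'kgwbgr', 'kgviuo', 'kgv']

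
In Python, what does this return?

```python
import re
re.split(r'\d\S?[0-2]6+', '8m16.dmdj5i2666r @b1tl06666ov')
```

['', '.dmdj', 'r @b1tl06666ov']

The string is cut at each match, leaving 3 pieces.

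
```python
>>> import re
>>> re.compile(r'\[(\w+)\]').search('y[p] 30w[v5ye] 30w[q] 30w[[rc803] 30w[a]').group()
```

'[p]'

`search` walks the string left to right and returns the first match it finds.
The match spans [1:4] → '[p]'.
Captured: group 1 = 'p'.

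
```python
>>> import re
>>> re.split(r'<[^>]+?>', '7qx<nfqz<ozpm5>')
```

['7qx', '']

The string is cut at each match, leaving 2 pieces.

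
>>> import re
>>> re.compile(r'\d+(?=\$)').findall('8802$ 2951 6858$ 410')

['8802', '6858']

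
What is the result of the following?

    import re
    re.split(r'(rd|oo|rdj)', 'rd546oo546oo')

['', 'rd', '546', 'oo', '546', 'oo', '']

Because the pattern has a capturing group, `split` also inserts each captured text between the pieces.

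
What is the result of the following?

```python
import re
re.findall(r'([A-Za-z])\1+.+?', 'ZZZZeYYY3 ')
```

['Z', 'Y']

A backreference is literal: `\1` must see the identical characters the first group matched.
One capturing group, so `findall` returns just the captured substring from each match — 2 in all.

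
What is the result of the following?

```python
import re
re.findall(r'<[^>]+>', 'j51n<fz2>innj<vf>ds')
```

['<fz2>', '<vf>']

With no groups in the pattern, `findall` gives back each whole match — 2 here.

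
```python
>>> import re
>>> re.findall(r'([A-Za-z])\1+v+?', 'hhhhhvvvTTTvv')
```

The backreference `\1` re-matches whatever the first group consumed, character for character.
Matches: at [0:6] match 'hhhhhv', group 1 = 'h'; at [8:12] match 'TTTv', group 1 = 'T'.
`findall` collects group 1 from each match (2 total).

['h', 'T']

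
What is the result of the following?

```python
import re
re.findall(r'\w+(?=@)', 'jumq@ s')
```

['jumq']

The positive lookaround only admits positions where the adjacent text matches; those characters stay outside the span.
Scanning left to right: at [0:4] → 'jumq'.
With no groups in the pattern, `findall` gives back each whole match — 1 here.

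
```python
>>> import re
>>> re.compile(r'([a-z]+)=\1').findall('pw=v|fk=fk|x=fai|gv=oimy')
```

['fk']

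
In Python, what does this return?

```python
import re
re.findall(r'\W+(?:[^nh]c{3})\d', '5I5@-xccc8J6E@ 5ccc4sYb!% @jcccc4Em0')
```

This matches one or more of a non-word character; then any character except [nh], then exactly 3 of a literal 'c' (non-capturing group); then a digit.
Walking the string: at [3:10] → '@-xccc8'; at [13:20] → '@ 5ccc4'.
No capturing groups, so `findall` returns the 2 full match strings.

['@-xccc8', '@ 5ccc4']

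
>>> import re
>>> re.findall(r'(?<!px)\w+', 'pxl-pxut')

['pxl', 'pxut']

A negative assertion filters positions out without eating any characters.
Matches: at [0:3] → 'pxl'; at [4:8] → 'pxut'.
Since nothing is captured, `findall` lists the 2 matched substrings directly.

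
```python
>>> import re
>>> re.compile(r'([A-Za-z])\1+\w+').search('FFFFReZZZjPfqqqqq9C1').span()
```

`\1` has to match the exact text group 1 already captured.
`re.search` tries every starting position until one works.
The match spans [0:20] → 'FFFFReZZZjPfqqqqq9C1'.
Captured: group 1 = 'F'.

(0, 20)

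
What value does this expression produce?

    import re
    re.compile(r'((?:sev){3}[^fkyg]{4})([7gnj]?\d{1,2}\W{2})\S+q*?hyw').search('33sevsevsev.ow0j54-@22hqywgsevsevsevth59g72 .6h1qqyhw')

None

The pattern matches the literal 'sev' repeated 3 times, then exactly 4 of any character except [fkyg] (captured); then optionally one of [7gnj], then 1 to 2 of a digit, then exactly 2 of a non-word character (captured); then one or more of a non-whitespace character, then zero or more of the literal 'q' (lazy), then the literal 'hyw'.
`re.search` scans for the first position where the pattern succeeds.
Here no position works, so the call returns None.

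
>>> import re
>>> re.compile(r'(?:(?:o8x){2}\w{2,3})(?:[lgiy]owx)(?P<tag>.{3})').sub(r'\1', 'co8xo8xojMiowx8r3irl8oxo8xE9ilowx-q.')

The pattern matches the literal 'o8x' repeated 2 times, then 2 to 3 of a word character (non-capturing group); then one of [lgiy], then the literal 'owx' (non-capturing group); then exactly 3 of any character (captured as 'tag').
Matches: at [1:17] → 'o8xo8xojMiowx8r3'.
`\1` in the replacement pulls in group 1's text for each match.

'c8r3irl8oxo8xE9ilowx-q.'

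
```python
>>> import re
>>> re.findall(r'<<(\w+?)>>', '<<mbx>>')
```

['mbx']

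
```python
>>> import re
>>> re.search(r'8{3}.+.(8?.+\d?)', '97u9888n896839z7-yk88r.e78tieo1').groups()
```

The match spans [4:31] → '888n896839z7-yk88r.e78tieo1'.
Captured: group 1 = '1'.

('1',)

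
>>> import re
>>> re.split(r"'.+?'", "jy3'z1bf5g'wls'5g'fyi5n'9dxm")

['jy3', 'wls', "fyi5n'9dxm"]

A non-greedy quantifier consumes as few characters as it can — just enough that the remainder of the pattern still matches from where it stops; whatever follows it matches normally.
Matches to split on: at [3:11] → "'z1bf5g'"; at [14:18] → "'5g'".
The string is cut at each match, leaving 3 pieces.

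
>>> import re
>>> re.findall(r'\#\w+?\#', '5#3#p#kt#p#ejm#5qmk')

['#3#', '#kt#', '#ejm#']

Scanning left to right: at [1:4] → '#3#'; at [5:9] → '#kt#'; at [10:15] → '#ejm#'.
No capturing groups, so `findall` returns the 3 full match strings.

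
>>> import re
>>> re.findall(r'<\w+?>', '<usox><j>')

['<usox>', '<j>']

Scanning left to right: at [0:6] → '<usox>'; at [6:9] → '<j>'.
Since nothing is captured, `findall` lists the 2 matched substrings directly.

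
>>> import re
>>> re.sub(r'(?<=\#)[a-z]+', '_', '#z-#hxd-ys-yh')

'#_-#_-ys-yh'

The positive lookaround only admits positions where the adjacent text matches; those characters stay outside the span.
Matches: at [1:2] → 'z'; at [4:7] → 'hxd'.
Each match is replaced by '_'.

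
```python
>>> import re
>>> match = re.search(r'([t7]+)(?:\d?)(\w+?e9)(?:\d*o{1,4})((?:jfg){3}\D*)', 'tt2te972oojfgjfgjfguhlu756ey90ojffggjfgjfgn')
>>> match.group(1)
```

'tt'

The pattern matches one or more of one of [t7] (captured); then optionally a digit (non-capturing group); then one or more of a word character (lazy), then the literal 'e9' (captured); then zero or more of a digit, then 1 to 4 of the literal 'o' (non-capturing group); then the literal 'jfg' repeated 3 times, then zero or more of a non-digit (captured).
`re.search` scans for the first position where the pattern succeeds.
The match spans [0:23] → 'tt2te972oojfgjfgjfguhlu'.
Captured: group 1 = 'tt', group 2 = 'te9', group 3 = 'jfgjfgjfguhlu'.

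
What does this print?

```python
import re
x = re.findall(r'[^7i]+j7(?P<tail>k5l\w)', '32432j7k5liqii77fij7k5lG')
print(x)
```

['k5li']

Pattern: one or more of any character except [7i], then the literal 'j7'; then the literal 'k5l', then a word character (captured as 'tail').
Walking the string: at [0:11] match '32432j7k5li', group 1 = 'k5li'.
Because there's exactly one group, `findall` drops the full match and keeps group 1 from the one hit.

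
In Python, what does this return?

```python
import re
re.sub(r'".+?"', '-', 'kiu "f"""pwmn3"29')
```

'kiu --29'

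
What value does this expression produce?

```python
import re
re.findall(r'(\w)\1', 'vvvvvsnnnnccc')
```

['v', 'v', 'n', 'n', 'c']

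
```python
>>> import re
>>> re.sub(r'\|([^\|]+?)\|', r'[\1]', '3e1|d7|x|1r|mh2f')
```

'3e1[d7]x[1r]mh2f'

Matches: at [3:7] → '|d7|'; at [8:12] → '|1r|'.
`\1` in the replacement pulls in group 1's text for each match.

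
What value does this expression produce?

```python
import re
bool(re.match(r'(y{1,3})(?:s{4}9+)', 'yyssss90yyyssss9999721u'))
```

True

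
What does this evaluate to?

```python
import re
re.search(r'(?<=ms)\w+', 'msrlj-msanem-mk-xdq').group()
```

'rlj'

The positive lookaround only admits positions where the adjacent text matches; those characters stay outside the span.
`search` walks the string left to right and returns the first match it finds.
The match spans [2:5] → 'rlj'.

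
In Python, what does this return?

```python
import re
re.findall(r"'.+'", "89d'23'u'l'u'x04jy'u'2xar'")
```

["'23'u'l'u'x04jy'u'2xar'"]

Since nothing is captured, `findall` lists the 1 matched substring directly.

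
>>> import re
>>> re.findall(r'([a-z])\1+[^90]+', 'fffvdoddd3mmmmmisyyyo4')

['f']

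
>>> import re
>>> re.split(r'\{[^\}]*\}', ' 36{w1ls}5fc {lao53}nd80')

Matches to split on: at [3:9] → '{w1ls}'; at [13:20] → '{lao53}'.
Each match becomes a cut point; 3 segments remain.

[' 36', '5fc ', 'nd80']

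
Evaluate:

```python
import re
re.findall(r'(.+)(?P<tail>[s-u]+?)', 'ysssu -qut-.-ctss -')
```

[('ysssu -qut-.-cts', 's')]

Multiple groups make `findall` return tuples — one 2-tuple for the one match.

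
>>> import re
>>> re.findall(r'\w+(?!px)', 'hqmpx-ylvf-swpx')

['hqmpx', 'ylvf', 'swpx']

The negative lookaround is zero-width — it rules out positions where the adjacent text would match, without consuming anything.
Walking the string: at [0:5] → 'hqmpx'; at [6:10] → 'ylvf'; at [11:15] → 'swpx'.
With no groups in the pattern, `findall` gives back each whole match — 3 here.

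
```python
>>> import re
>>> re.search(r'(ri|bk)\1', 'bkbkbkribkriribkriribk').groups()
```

('bk',)

A backreference is literal: `\1` must see the identical characters the first group matched.
`re.search` tries every starting position until one works.
The match spans [0:4] → 'bkbk'.
Captured: group 1 = 'bk'.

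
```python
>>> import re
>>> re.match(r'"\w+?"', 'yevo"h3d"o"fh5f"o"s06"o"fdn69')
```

None

`re.match` won't scan ahead — the pattern has to work from the very first character.
Here position 0 doesn't satisfy it, so the call returns None.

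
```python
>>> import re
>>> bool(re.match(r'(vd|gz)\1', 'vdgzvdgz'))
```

False

The backreference `\1` re-matches whatever the first group consumed, character for character.
With `match`, the pattern is implicitly anchored at the beginning.
Here the pattern fails at index 0, so the call returns None, and `bool(None)` is False.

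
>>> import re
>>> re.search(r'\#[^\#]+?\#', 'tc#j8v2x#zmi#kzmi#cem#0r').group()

The match spans [2:9] → '#j8v2x#'.

'#j8v2x#'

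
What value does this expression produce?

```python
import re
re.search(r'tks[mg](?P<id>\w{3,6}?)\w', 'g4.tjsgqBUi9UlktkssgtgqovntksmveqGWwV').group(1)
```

'veq'

Pattern: the literal 'tks', then one of [mg]; then 3 to 6 of a word character (lazy) (captured as 'id'); then a word character.
`re.search` tries every starting position until one works.
The match spans [26:34] → 'tksmveqG'.
Captured: group 1 = 'veq'.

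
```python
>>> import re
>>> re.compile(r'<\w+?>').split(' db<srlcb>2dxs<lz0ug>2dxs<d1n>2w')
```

Matches to split on: at [3:10] → '<srlcb>'; at [14:21] → '<lz0ug>'; at [25:30] → '<d1n>'.
Splitting on the pattern gives 4 pieces.

[' db', '2dxs', '2dxs', '2w']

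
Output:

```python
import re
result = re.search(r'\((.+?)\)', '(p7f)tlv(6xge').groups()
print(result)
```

The match spans [0:5] → '(p7f)'.
Captured: group 1 = 'p7f'.

('p7f',)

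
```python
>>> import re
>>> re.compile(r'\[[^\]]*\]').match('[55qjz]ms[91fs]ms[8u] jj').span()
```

(0, 7)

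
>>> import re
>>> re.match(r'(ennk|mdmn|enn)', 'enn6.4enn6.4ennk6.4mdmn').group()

'enn'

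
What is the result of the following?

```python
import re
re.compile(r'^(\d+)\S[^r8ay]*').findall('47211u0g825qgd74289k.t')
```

['47211']

With a single group, `findall` returns only what that group captured — 1 item.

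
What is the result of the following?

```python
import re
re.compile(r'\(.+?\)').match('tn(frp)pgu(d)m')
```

`re.match` only tries the pattern at the start of the string.
Here the pattern fails at index 0, so the call returns None.

None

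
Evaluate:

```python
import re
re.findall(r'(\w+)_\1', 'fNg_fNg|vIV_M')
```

['fNg']

After group 1 captures some text, `\1` only succeeds where that same text appears again.
`findall` collects group 1 from the one match (1 total).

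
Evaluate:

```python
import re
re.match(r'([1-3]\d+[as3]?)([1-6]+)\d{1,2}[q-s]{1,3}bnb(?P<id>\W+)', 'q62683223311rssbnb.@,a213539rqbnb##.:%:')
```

None

This matches a character in [1-3], then one or more of a digit, then optionally one of [as3] (captured); then one or more of a character in [1-6] (captured); then 1 to 2 of a digit, then 1 to 3 of a character in [q-s], then the literal 'bnb'; then one or more of a non-word character (captured as 'id').
`re.match` only tries the pattern at the start of the string.
Here position 0 doesn't satisfy it, so the call returns None.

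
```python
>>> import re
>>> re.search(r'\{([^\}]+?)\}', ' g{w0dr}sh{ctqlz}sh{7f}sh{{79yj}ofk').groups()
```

`re.search` tries every starting position until one works.
The match spans [2:8] → '{w0dr}'.
Captured: group 1 = 'w0dr'.

('w0dr',)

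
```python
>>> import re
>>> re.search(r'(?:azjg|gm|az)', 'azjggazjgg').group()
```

Alternation tries branches left to right and keeps the first one that lets the overall match succeed at that position.
The match spans [0:4] → 'azjg'.

'azjg'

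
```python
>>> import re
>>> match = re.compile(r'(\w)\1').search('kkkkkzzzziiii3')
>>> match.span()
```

After group 1 captures some text, `\1` only succeeds where that same text appears again.
The match spans [0:2] → 'kk'.

(0, 2)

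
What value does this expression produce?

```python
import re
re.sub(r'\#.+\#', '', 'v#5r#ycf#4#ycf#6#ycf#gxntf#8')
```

'v8'

Matches: at [1:27] → '#5r#ycf#4#ycf#6#ycf#gxntf#'.
`sub` substitutes '' at each match site.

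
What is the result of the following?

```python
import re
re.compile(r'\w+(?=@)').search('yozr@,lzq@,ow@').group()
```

'yozr'

Lookahead/lookbehind check context without consuming it, so the matched span excludes the asserted characters.
`search` walks the string left to right and returns the first match it finds.
The match spans [0:4] → 'yozr'.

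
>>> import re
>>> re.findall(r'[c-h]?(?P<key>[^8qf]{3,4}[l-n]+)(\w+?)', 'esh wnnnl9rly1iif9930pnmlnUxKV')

[('sh wnnnl', '9'), ('930pnmln', 'U')]

Because the quantifier is non-greedy, it stops expanding at the earliest point where the rest of the pattern can succeed.
`findall` packs the 2 group values into a tuple for every match.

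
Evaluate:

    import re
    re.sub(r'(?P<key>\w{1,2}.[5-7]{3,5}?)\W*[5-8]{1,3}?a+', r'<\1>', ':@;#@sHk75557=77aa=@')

':@;#@<sHk75557>=@'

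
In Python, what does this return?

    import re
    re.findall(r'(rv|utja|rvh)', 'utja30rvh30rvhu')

['utja', 'rv', 'rv']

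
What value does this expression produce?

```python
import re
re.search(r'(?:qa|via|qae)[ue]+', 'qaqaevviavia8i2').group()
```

'qae'

The match spans [2:5] → 'qae'.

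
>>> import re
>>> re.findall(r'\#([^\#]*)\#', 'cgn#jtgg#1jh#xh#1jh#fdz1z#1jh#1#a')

['jtgg', 'xh', 'fdz1z', '1']

Walking the string: at [3:9] match '#jtgg#', group 1 = 'jtgg'; at [12:16] match '#xh#', group 1 = 'xh'; at [19:26] match '#fdz1z#', group 1 = 'fdz1z'; at [29:32] match '#1#', group 1 = '1'.
Because there's exactly one group, `findall` drops the full match and keeps group 1 from each hit.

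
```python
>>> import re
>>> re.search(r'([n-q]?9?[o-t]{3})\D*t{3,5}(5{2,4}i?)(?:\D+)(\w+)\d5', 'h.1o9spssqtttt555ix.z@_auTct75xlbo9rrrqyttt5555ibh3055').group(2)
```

'555i'

The pattern matches optionally a character in [n-q], then optionally the literal '9', then exactly 3 of a character in [o-t] (captured); then zero or more of a non-digit, then 3 to 5 of a literal 't'; then 2 to 4 of the literal '5', then optionally the literal 'i' (captured); then one or more of a non-digit (non-capturing group); then one or more of a word character (captured); then a digit, then a literal '5'.
`re.search` tries every starting position until one works.
The match spans [3:54] → 'o9spssqtttt555ix.z@_auTct75xlbo9rrrqyttt5555ibh3055'.
Captured: group 1 = 'o9sps', group 2 = '555i', group 3 = '75xlbo9rrrqyttt5555ibh30'.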